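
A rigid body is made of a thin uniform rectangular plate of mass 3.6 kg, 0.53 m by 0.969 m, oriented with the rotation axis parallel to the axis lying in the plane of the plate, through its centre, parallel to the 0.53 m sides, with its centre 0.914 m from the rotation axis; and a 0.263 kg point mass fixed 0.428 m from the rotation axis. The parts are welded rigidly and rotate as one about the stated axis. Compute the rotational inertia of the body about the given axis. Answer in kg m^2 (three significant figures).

Rectangular plate: I_cm = (1/12)Mb² = (1/12)(3.6)(0.969)² = 0.28169 kg m^2; centre at d = 0.914 m, so I = I_cm + Md² gives I = 0.28169 + (3.6)(0.914)² = 3.2891 kg m^2.
Point mass: I_cm = 0; centre at d = 0.428 m, so I = I_cm + Md² gives I = 0 + (0.263)(0.428)² = 0.048177 kg m^2.
Total I = 3.2891 + 0.048177 = 3.3373 kg m^2.

3.34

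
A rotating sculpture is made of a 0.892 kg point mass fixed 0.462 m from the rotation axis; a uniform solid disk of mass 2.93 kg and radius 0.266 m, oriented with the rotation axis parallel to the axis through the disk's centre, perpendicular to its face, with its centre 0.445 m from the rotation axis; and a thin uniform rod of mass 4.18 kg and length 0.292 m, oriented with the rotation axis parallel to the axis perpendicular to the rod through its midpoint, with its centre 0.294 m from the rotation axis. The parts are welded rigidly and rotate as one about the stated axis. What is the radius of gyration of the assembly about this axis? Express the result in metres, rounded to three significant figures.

Point mass: I_cm = 0; centre at d = 0.462 m, so I = I_cm + Md² gives I = 0 + (0.892)(0.462)² = 0.19039 kg m².
Solid disk: I_cm = (1/2)MR² = (1/2)(2.93)(0.266)² = 0.10366 kg m²; centre at d = 0.445 m, so I = I_cm + Md² gives I = 0.10366 + (2.93)(0.445)² = 0.68387 kg m².
Thin rod: I_cm = (1/12)ML² = (1/12)(4.18)(0.292)² = 0.0297 kg m²; centre at d = 0.294 m, so I = I_cm + Md² gives I = 0.0297 + (4.18)(0.294)² = 0.391 kg m².
Total I = 1.2653 kg m²; total mass M = 8.002 kg.
k = √(I/M) = √(1.2653/8.002) = 0.39764 m.

0.398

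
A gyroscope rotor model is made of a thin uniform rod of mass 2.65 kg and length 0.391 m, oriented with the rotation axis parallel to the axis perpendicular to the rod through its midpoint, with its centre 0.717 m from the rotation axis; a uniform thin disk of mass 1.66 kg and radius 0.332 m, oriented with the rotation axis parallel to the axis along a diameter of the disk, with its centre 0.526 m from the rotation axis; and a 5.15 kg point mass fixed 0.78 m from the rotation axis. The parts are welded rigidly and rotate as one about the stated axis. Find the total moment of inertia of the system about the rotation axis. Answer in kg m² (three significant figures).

5.03

Thin rod: I_cm = (1/12)ML² = (1/12)(2.65)(0.391)² = 0.033761 kg m²; centre at d = 0.717 m, so I = I_cm + Md² gives I = 0.033761 + (2.65)(0.717)² = 1.3961 kg m².
Thin disk: I_cm = (1/4)MR² = (1/4)(1.66)(0.332)² = 0.045743 kg m²; centre at d = 0.526 m, so I = I_cm + Md² gives I = 0.045743 + (1.66)(0.526)² = 0.50503 kg m².
Point mass: I_cm = 0; centre at d = 0.78 m, so I = I_cm + Md² gives I = 0 + (5.15)(0.78)² = 3.1333 kg m².
Total I = 1.3961 + 0.50503 + 3.1333 = 5.0344 kg m².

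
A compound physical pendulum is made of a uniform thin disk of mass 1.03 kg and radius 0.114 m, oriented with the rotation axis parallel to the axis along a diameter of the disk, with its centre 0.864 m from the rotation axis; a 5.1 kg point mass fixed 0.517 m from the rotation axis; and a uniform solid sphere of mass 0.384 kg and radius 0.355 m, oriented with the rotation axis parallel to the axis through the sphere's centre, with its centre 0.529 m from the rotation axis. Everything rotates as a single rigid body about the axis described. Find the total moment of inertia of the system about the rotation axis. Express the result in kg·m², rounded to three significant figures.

Thin disk: I_cm = (1/4)MR² = (1/4)(1.03)(0.114)² = 0.0033465 kg·m²; centre at d = 0.864 m, so I = I_cm + Md² gives I = 0.0033465 + (1.03)(0.864)² = 0.77224 kg·m².
Point mass: I_cm = 0; centre at d = 0.517 m, so I = I_cm + Md² gives I = 0 + (5.1)(0.517)² = 1.3632 kg·m².
Solid sphere: I_cm = (2/5)MR² = (2/5)(0.384)(0.355)² = 0.019357 kg·m²; centre at d = 0.529 m, so I = I_cm + Md² gives I = 0.019357 + (0.384)(0.529)² = 0.12682 kg·m².
Total I = 0.77224 + 1.3632 + 0.12682 = 2.2622 kg·m².

2.26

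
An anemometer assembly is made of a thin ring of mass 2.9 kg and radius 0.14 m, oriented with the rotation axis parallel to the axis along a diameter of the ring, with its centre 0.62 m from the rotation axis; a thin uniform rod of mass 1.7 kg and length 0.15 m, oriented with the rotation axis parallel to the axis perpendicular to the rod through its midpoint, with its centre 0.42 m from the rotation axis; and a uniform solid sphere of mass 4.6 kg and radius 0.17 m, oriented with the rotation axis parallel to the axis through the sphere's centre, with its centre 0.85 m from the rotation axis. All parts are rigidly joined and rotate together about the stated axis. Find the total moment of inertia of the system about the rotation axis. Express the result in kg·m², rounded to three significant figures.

Thin ring: I_cm = (1/2)MR² = (1/2)(2.9)(0.14)² = 0.02842 kg·m²; centre at d = 0.62 m, so I = I_cm + Md² gives I = 0.02842 + (2.9)(0.62)² = 1.1432 kg·m².
Thin rod: I_cm = (1/12)ML² = (1/12)(1.7)(0.15)² = 0.0031875 kg·m²; centre at d = 0.42 m, so I = I_cm + Md² gives I = 0.0031875 + (1.7)(0.42)² = 0.30307 kg·m².
Solid sphere: I_cm = (2/5)MR² = (2/5)(4.6)(0.17)² = 0.053176 kg·m²; centre at d = 0.85 m, so I = I_cm + Md² gives I = 0.053176 + (4.6)(0.85)² = 3.3767 kg·m².
Total I = 1.1432 + 0.30307 + 3.3767 = 4.8229 kg·m².

4.82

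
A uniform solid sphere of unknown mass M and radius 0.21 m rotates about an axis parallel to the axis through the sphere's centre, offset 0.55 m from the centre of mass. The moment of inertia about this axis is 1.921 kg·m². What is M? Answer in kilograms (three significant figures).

6.00

I = I_cm + Md² = (2/5)MR² + Md² = M·[0.4·(0.21)² + (0.55)²] = M·0.32014.
So M = 1.921 / 0.32014 = 6.0005 kg.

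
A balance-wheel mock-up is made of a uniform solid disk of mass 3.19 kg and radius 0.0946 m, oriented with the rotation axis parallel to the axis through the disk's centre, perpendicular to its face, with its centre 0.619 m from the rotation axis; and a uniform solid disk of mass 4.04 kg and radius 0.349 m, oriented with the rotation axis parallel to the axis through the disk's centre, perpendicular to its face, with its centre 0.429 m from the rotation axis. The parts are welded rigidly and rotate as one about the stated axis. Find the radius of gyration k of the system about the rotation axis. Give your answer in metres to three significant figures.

0.555

Solid disk: I_cm = (1/2)MR² = (1/2)(3.19)(0.0946)² = 0.014274 kg·m²; centre at d = 0.619 m, so I = I_cm + Md² gives I = 0.014274 + (3.19)(0.619)² = 1.2366 kg·m².
Solid disk: I_cm = (1/2)MR² = (1/2)(4.04)(0.349)² = 0.24604 kg·m²; centre at d = 0.429 m, so I = I_cm + Md² gives I = 0.24604 + (4.04)(0.429)² = 0.98956 kg·m².
Total I = 2.2261 kg·m²; total mass M = 7.23 kg.
k = √(I/M) = √(2.2261/7.23) = 0.55489 m.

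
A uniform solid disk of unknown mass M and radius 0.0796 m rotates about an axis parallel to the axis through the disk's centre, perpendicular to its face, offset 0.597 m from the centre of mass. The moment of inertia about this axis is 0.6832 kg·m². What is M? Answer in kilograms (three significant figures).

I = I_cm + Md² = (1/2)MR² + Md² = M·[0.5·(0.0796)² + (0.597)²] = M·0.35958.
So M = 0.6832 / 0.35958 = 1.9 kg.

1.90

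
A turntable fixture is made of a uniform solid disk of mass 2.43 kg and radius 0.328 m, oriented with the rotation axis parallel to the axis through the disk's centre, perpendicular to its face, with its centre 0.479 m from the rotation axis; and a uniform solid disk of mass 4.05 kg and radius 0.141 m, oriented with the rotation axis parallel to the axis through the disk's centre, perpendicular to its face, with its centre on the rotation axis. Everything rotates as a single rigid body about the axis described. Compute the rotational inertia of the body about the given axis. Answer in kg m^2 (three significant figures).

0.729

Solid disk: I_cm = (1/2)MR² = (1/2)(2.43)(0.328)² = 0.13071 kg m^2; centre at d = 0.479 m, so the parallel axis theorem gives I = 0.13071 + (2.43)(0.479)² = 0.68826 kg m^2.
Solid disk: I_cm = (1/2)MR² = (1/2)(4.05)(0.141)² = 0.040259 kg m^2; axis through the centre, so I = 0.040259 kg m^2.
Total I = 0.68826 + 0.040259 = 0.72852 kg m^2.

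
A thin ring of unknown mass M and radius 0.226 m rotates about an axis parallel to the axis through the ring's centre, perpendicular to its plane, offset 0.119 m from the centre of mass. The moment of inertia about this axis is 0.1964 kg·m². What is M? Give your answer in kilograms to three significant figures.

3.01

I = I_cm + Md² = MR² + Md² = M·[1·(0.226)² + (0.119)²] = M·0.065237.
So M = 0.1964 / 0.065237 = 3.0106 kg.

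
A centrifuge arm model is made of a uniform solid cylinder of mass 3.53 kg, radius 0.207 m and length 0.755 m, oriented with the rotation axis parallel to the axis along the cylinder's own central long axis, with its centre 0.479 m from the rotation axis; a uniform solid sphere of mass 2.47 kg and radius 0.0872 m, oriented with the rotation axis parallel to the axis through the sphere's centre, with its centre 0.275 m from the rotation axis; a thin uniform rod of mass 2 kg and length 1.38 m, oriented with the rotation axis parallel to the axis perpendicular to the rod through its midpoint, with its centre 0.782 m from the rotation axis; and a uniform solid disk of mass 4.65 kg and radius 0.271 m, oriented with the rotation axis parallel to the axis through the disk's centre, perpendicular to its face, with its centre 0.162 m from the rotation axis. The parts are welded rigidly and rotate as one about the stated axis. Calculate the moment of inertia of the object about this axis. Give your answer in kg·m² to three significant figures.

2.91

Solid cylinder: I_cm = (1/2)MR² = (1/2)(3.53)(0.207)² = 0.075628 kg·m²; centre at d = 0.479 m, so I = I_cm + Md² gives I = 0.075628 + (3.53)(0.479)² = 0.88556 kg·m².
Solid sphere: I_cm = (2/5)MR² = (2/5)(2.47)(0.0872)² = 0.0075126 kg·m²; centre at d = 0.275 m, so I = I_cm + Md² gives I = 0.0075126 + (2.47)(0.275)² = 0.19431 kg·m².
Thin rod: I_cm = (1/12)ML² = (1/12)(2)(1.38)² = 0.3174 kg·m²; centre at d = 0.782 m, so I = I_cm + Md² gives I = 0.3174 + (2)(0.782)² = 1.5404 kg·m².
Solid disk: I_cm = (1/2)MR² = (1/2)(4.65)(0.271)² = 0.17075 kg·m²; centre at d = 0.162 m, so I = I_cm + Md² gives I = 0.17075 + (4.65)(0.162)² = 0.29278 kg·m².
Total I = 0.88556 + 0.19431 + 1.5404 + 0.29278 = 2.9131 kg·m².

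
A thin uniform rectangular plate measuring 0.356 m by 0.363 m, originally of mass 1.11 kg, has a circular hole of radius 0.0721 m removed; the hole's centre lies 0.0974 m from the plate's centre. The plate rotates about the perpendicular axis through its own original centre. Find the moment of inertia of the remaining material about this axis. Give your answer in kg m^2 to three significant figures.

0.0222

Unpierced body about its centre: I₀ = (1/12)M(a²+b²) = (1/12)(1.11)[(0.356)² + (0.363)²] = 0.023912 kg m^2.
The removed disk has mass m = M·πr²/(ab) = (1.11)·π(0.0721)²/(0.356·0.363) = 0.14028 kg (same uniform areal density).
Its moment of inertia about the rotation axis (parallel-axis theorem): I_hole = (1/2)mr² + md² = (1/2)(0.14028)(0.0721)² + (0.14028)(0.0974)² = 0.0016954 kg m^2.
Treating the hole as negative mass, I = I₀ − I_hole = 0.023912 − 0.0016954 = 0.022216 kg m^2.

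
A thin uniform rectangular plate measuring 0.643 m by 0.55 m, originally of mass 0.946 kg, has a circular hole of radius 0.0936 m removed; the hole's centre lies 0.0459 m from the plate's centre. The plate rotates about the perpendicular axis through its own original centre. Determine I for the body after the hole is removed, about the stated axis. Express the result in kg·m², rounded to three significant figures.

Unpierced body about its centre: I₀ = (1/12)M(a²+b²) = (1/12)(0.946)[(0.643)² + (0.55)²] = 0.056441 kg·m².
The removed disk has mass m = M·πr²/(ab) = (0.946)·π(0.0936)²/(0.643·0.55) = 0.073624 kg (same uniform areal density).
Its moment of inertia about the rotation axis (parallel-axis theorem): I_hole = (1/2)mr² + md² = (1/2)(0.073624)(0.0936)² + (0.073624)(0.0459)² = 0.00047762 kg·m².
Treating the hole as negative mass, I = I₀ − I_hole = 0.056441 − 0.00047762 = 0.055963 kg·m².

0.0560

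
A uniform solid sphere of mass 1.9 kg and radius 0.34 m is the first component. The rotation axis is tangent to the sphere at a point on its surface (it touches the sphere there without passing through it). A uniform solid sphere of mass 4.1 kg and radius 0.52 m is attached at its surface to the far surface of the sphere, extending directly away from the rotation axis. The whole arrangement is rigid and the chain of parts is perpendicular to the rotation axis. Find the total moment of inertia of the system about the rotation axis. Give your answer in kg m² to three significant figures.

6.65

Solid sphere: I_cm = (2/5)MR² = (2/5)(1.9)(0.34)² = 0.087856 kg m²; centre at d = 0.34 m, so I = I_cm + Md² gives I = 0.087856 + (1.9)(0.34)² = 0.3075 kg m².
Solid sphere: I_cm = (2/5)MR² = (2/5)(4.1)(0.52)² = 0.44346 kg m²; centre at d = 0.34 + 0.34 + 0.52 = 1.2 m, so I = I_cm + Md² gives I = 0.44346 + (4.1)(1.2)² = 6.3475 kg m².
Total I = 0.3075 + 6.3475 = 6.655 kg m².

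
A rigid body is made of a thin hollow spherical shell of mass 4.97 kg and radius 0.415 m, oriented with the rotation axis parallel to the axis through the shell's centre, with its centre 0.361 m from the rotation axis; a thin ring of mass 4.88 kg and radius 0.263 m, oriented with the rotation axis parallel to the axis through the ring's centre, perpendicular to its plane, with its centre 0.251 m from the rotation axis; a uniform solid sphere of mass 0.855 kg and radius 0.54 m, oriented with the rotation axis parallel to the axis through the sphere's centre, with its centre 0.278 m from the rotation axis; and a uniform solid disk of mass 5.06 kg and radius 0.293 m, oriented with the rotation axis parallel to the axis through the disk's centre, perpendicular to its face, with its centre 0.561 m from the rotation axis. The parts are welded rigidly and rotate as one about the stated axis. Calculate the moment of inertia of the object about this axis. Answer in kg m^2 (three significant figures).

Spherical shell: I_cm = (2/3)MR² = (2/3)(4.97)(0.415)² = 0.57064 kg m^2; centre at d = 0.361 m, so I = I_cm + Md² gives I = 0.57064 + (4.97)(0.361)² = 1.2183 kg m^2.
Thin ring: I_cm = MR² = (4.88)(0.263)² = 0.33754 kg m^2; centre at d = 0.251 m, so I = I_cm + Md² gives I = 0.33754 + (4.88)(0.251)² = 0.64499 kg m^2.
Solid sphere: I_cm = (2/5)MR² = (2/5)(0.855)(0.54)² = 0.099727 kg m^2; centre at d = 0.278 m, so I = I_cm + Md² gives I = 0.099727 + (0.855)(0.278)² = 0.16581 kg m^2.
Solid disk: I_cm = (1/2)MR² = (1/2)(5.06)(0.293)² = 0.2172 kg m^2; centre at d = 0.561 m, so I = I_cm + Md² gives I = 0.2172 + (5.06)(0.561)² = 1.8097 kg m^2.
Total I = 1.2183 + 0.64499 + 0.16581 + 1.8097 = 3.8388 kg m^2.

3.84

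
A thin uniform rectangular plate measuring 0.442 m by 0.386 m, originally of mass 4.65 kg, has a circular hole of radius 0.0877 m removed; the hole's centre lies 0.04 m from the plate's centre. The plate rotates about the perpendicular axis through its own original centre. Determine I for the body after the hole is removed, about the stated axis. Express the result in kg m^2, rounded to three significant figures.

0.130

Unpierced body about its centre: I₀ = (1/12)M(a²+b²) = (1/12)(4.65)[(0.442)² + (0.386)²] = 0.13344 kg m^2.
The removed disk has mass m = M·πr²/(ab) = (4.65)·π(0.0877)²/(0.442·0.386) = 0.65856 kg (same uniform areal density).
Its moment of inertia about the rotation axis (parallel-axis theorem): I_hole = (1/2)mr² + md² = (1/2)(0.65856)(0.0877)² + (0.65856)(0.04)² = 0.0035863 kg m^2.
Treating the hole as negative mass, I = I₀ − I_hole = 0.13344 − 0.0035863 = 0.12985 kg m^2.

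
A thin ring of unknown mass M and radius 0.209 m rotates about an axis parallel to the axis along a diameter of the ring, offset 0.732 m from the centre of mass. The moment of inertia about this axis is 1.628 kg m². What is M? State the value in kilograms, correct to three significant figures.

I = I_cm + Md² = (1/2)MR² + Md² = M·[0.5·(0.209)² + (0.732)²] = M·0.55766.
So M = 1.628 / 0.55766 = 2.9193 kg.

2.92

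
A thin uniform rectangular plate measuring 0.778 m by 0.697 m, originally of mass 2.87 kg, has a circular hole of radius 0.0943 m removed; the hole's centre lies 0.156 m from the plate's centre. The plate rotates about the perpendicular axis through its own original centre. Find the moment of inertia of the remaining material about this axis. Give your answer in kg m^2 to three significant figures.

0.257

Unpierced body about its centre: I₀ = (1/12)M(a²+b²) = (1/12)(2.87)[(0.778)² + (0.697)²] = 0.26095 kg m^2.
The removed disk has mass m = M·πr²/(ab) = (2.87)·π(0.0943)²/(0.778·0.697) = 0.14786 kg (same uniform areal density).
Its moment of inertia about the rotation axis (parallel-axis theorem): I_hole = (1/2)mr² + md² = (1/2)(0.14786)(0.0943)² + (0.14786)(0.156)² = 0.0042557 kg m^2.
Treating the hole as negative mass, I = I₀ − I_hole = 0.26095 − 0.0042557 = 0.2567 kg m^2.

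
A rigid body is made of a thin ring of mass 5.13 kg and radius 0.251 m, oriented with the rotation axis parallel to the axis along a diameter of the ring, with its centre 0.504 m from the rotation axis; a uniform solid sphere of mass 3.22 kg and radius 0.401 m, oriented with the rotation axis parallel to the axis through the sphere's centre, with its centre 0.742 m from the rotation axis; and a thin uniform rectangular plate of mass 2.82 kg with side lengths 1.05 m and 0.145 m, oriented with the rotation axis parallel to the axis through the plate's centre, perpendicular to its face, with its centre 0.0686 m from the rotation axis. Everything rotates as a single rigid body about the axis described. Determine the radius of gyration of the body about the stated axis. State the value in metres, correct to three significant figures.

Thin ring: I_cm = (1/2)MR² = (1/2)(5.13)(0.251)² = 0.1616 kg·m²; centre at d = 0.504 m, so the parallel axis theorem gives I = 0.1616 + (5.13)(0.504)² = 1.4647 kg·m².
Solid sphere: I_cm = (2/5)MR² = (2/5)(3.22)(0.401)² = 0.20711 kg·m²; centre at d = 0.742 m, so the parallel axis theorem gives I = 0.20711 + (3.22)(0.742)² = 1.9799 kg·m².
Rectangular plate: I_cm = (1/12)M(a²+b²) = (1/12)(2.82)[(1.05)² + (0.145)²] = 0.26403 kg·m²; centre at d = 0.0686 m, so the parallel axis theorem gives I = 0.26403 + (2.82)(0.0686)² = 0.2773 kg·m².
Total I = 3.7219 kg·m²; total mass M = 11.17 kg.
k = √(I/M) = √(3.7219/11.17) = 0.57724 m.

0.577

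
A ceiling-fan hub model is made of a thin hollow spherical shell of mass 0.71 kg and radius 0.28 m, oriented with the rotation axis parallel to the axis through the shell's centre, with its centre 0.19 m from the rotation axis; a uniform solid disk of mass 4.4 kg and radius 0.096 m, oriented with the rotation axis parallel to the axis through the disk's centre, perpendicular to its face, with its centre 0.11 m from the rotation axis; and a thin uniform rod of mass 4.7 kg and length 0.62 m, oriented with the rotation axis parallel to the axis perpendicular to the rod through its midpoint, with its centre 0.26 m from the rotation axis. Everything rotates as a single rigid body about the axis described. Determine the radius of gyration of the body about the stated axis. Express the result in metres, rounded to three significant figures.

0.248

Spherical shell: I_cm = (2/3)MR² = (2/3)(0.71)(0.28)² = 0.037109 kg m^2; centre at d = 0.19 m, so I = I_cm + Md² gives I = 0.037109 + (0.71)(0.19)² = 0.06274 kg m^2.
Solid disk: I_cm = (1/2)MR² = (1/2)(4.4)(0.096)² = 0.020275 kg m^2; centre at d = 0.11 m, so I = I_cm + Md² gives I = 0.020275 + (4.4)(0.11)² = 0.073515 kg m^2.
Thin rod: I_cm = (1/12)ML² = (1/12)(4.7)(0.62)² = 0.15056 kg m^2; centre at d = 0.26 m, so I = I_cm + Md² gives I = 0.15056 + (4.7)(0.26)² = 0.46828 kg m^2.
Total I = 0.60453 kg m^2; total mass M = 9.81 kg.
k = √(I/M) = √(0.60453/9.81) = 0.24824 m.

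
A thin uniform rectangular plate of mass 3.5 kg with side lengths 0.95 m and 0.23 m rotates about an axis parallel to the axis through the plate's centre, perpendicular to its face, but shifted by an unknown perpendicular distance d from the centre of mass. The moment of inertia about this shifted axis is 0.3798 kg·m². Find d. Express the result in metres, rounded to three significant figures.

About the centre-of-mass axis, I_cm = (1/12)M(a²+b²) = (1/12)(3.5)[(0.95)² + (0.23)²] = 0.27866 kg·m².
Parallel axis theorem: I = I_cm + Md², so Md² = 0.3798 − 0.27866 = 0.10114 kg·m².
d = √(0.10114 / 3.5) = 0.16999 m.

0.170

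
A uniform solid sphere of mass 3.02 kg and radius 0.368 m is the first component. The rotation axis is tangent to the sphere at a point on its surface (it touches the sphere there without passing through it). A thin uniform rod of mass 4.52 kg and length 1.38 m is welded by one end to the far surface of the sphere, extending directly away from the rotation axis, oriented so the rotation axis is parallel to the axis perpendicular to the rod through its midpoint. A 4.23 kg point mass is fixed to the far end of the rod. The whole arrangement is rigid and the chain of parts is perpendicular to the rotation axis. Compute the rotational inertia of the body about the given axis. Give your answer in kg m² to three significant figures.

29.4

Solid sphere: I_cm = (2/5)MR² = (2/5)(3.02)(0.368)² = 0.16359 kg m²; centre at d = 0.368 m, so the parallel axis theorem gives I = 0.16359 + (3.02)(0.368)² = 0.57257 kg m².
Thin rod: I_cm = (1/12)ML² = (1/12)(4.52)(1.38)² = 0.71732 kg m²; centre at d = 0.368 + 0.368 + 0.69 = 1.426 m, so the parallel axis theorem gives I = 0.71732 + (4.52)(1.426)² = 9.9086 kg m².
Point mass: I_cm = 0; centre at d = 0.368 + 0.368 + 0.69 + 0.69 = 2.116 m, so the parallel axis theorem gives I = 0 + (4.23)(2.116)² = 18.94 kg m².
Total I = 0.57257 + 9.9086 + 18.94 = 29.421 kg m².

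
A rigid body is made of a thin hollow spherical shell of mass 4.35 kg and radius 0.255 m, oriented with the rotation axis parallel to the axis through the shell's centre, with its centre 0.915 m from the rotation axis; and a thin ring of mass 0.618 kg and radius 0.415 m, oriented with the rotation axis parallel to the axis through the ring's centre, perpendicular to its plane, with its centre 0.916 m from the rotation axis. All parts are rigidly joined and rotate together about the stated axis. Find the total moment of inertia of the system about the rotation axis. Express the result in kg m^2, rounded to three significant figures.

Spherical shell: I_cm = (2/3)MR² = (2/3)(4.35)(0.255)² = 0.18857 kg m^2; centre at d = 0.915 m, so I = I_cm + Md² gives I = 0.18857 + (4.35)(0.915)² = 3.8305 kg m^2.
Thin ring: I_cm = MR² = (0.618)(0.415)² = 0.10644 kg m^2; centre at d = 0.916 m, so I = I_cm + Md² gives I = 0.10644 + (0.618)(0.916)² = 0.62497 kg m^2.
Total I = 3.8305 + 0.62497 = 4.4555 kg m^2.

4.46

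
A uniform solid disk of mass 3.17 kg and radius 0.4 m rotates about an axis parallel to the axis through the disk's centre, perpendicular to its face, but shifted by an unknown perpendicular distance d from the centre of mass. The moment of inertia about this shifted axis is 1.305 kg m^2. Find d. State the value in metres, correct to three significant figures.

About the centre-of-mass axis, I_cm = (1/2)MR² = (1/2)(3.17)(0.4)² = 0.2536 kg m^2.
Parallel axis theorem: I = I_cm + Md², so Md² = 1.305 − 0.2536 = 1.0514 kg m^2.
d = √(1.0514 / 3.17) = 0.57591 m.

0.576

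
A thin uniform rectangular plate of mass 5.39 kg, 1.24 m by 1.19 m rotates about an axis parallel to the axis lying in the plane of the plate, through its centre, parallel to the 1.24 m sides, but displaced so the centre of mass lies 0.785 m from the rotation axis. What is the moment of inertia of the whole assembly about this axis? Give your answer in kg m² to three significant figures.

I_cm = (1/12)Mb² = (1/12)(5.39)(1.19)² = 0.63606 kg m²; centre at d = 0.785 m, so I = I_cm + Md² gives I = 0.63606 + (5.39)(0.785)² = 3.9575 kg m².

3.96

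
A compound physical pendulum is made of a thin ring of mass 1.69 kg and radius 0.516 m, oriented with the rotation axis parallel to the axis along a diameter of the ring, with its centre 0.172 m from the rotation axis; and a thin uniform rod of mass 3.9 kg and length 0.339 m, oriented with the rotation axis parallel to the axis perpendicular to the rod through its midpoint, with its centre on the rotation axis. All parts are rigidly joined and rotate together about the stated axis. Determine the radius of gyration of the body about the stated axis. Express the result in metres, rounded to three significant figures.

0.236

Thin ring: I_cm = (1/2)MR² = (1/2)(1.69)(0.516)² = 0.22499 kg·m²; centre at d = 0.172 m, so I = I_cm + Md² gives I = 0.22499 + (1.69)(0.172)² = 0.27498 kg·m².
Thin rod: I_cm = (1/12)ML² = (1/12)(3.9)(0.339)² = 0.037349 kg·m²; axis through the centre, so I = 0.037349 kg·m².
Total I = 0.31233 kg·m²; total mass M = 5.59 kg.
k = √(I/M) = √(0.31233/5.59) = 0.23638 m.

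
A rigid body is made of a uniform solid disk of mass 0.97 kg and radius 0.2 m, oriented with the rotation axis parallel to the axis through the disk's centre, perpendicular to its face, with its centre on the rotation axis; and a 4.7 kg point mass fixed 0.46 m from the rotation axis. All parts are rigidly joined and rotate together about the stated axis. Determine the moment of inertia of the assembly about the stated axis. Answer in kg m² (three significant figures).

Solid disk: I_cm = (1/2)MR² = (1/2)(0.97)(0.2)² = 0.0194 kg m²; axis through the centre, so I = 0.0194 kg m².
Point mass: I_cm = 0; centre at d = 0.46 m, so the parallel axis theorem gives I = 0 + (4.7)(0.46)² = 0.99452 kg m².
Total I = 0.0194 + 0.99452 = 1.0139 kg m².

1.01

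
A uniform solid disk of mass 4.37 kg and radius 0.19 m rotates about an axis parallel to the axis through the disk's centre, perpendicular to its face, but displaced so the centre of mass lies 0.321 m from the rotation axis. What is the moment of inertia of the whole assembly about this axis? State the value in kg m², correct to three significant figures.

0.529

I_cm = (1/2)MR² = (1/2)(4.37)(0.19)² = 0.078879 kg m²; centre at d = 0.321 m, so the parallel axis theorem gives I = 0.078879 + (4.37)(0.321)² = 0.52917 kg m².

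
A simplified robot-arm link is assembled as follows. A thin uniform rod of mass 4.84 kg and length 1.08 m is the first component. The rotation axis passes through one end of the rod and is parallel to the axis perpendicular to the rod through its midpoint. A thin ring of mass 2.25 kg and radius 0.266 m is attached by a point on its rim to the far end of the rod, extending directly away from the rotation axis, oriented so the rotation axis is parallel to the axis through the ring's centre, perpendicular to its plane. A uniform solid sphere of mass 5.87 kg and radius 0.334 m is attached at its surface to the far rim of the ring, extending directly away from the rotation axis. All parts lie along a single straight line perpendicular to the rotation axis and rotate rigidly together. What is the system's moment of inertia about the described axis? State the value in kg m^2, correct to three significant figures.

28.6

Thin rod: I_cm = (1/12)ML² = (1/12)(4.84)(1.08)² = 0.47045 kg m^2; centre at d = 0.54 m, so the parallel axis theorem gives I = 0.47045 + (4.84)(0.54)² = 1.8818 kg m^2.
Thin ring: I_cm = MR² = (2.25)(0.266)² = 0.1592 kg m^2; centre at d = 0.54 + 0.54 + 0.266 = 1.346 m, so the parallel axis theorem gives I = 0.1592 + (2.25)(1.346)² = 4.2356 kg m^2.
Solid sphere: I_cm = (2/5)MR² = (2/5)(5.87)(0.334)² = 0.26193 kg m^2; centre at d = 0.54 + 0.54 + 0.266 + 0.266 + 0.334 = 1.946 m, so the parallel axis theorem gives I = 0.26193 + (5.87)(1.946)² = 22.491 kg m^2.
Total I = 1.8818 + 4.2356 + 22.491 = 28.608 kg m^2.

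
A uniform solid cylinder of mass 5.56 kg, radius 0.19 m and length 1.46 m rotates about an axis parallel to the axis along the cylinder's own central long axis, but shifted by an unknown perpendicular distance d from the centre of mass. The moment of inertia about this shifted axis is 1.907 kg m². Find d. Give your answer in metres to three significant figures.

0.570

About the centre-of-mass axis, I_cm = (1/2)MR² = (1/2)(5.56)(0.19)² = 0.10036 kg m².
Parallel axis theorem: I = I_cm + Md², so Md² = 1.907 − 0.10036 = 1.8066 kg m².
d = √(1.8066 / 5.56) = 0.57003 m.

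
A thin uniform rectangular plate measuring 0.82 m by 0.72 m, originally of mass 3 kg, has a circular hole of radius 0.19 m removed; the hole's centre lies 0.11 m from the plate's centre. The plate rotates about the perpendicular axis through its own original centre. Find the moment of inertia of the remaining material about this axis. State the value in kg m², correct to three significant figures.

Unpierced body about its centre: I₀ = (1/12)M(a²+b²) = (1/12)(3)[(0.82)² + (0.72)²] = 0.2977 kg m².
The removed disk has mass m = M·πr²/(ab) = (3)·π(0.19)²/(0.82·0.72) = 0.57628 kg (same uniform areal density).
Its moment of inertia about the rotation axis (parallel-axis theorem): I_hole = (1/2)mr² + md² = (1/2)(0.57628)(0.19)² + (0.57628)(0.11)² = 0.017375 kg m².
Treating the hole as negative mass, I = I₀ − I_hole = 0.2977 − 0.017375 = 0.28033 kg m².

0.280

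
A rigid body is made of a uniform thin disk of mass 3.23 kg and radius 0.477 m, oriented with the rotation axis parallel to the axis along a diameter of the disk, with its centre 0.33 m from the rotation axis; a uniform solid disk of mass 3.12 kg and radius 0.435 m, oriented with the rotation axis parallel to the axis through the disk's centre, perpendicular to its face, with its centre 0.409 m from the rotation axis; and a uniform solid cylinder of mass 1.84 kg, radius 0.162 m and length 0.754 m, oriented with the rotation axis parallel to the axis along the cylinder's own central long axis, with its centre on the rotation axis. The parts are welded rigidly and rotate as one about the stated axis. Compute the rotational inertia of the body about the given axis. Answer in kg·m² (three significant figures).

Thin disk: I_cm = (1/4)MR² = (1/4)(3.23)(0.477)² = 0.18373 kg·m²; centre at d = 0.33 m, so the parallel axis theorem gives I = 0.18373 + (3.23)(0.33)² = 0.53548 kg·m².
Solid disk: I_cm = (1/2)MR² = (1/2)(3.12)(0.435)² = 0.29519 kg·m²; centre at d = 0.409 m, so the parallel axis theorem gives I = 0.29519 + (3.12)(0.409)² = 0.81711 kg·m².
Solid cylinder: I_cm = (1/2)MR² = (1/2)(1.84)(0.162)² = 0.024144 kg·m²; axis through the centre, so I = 0.024144 kg·m².
Total I = 0.53548 + 0.81711 + 0.024144 = 1.3767 kg·m².

1.38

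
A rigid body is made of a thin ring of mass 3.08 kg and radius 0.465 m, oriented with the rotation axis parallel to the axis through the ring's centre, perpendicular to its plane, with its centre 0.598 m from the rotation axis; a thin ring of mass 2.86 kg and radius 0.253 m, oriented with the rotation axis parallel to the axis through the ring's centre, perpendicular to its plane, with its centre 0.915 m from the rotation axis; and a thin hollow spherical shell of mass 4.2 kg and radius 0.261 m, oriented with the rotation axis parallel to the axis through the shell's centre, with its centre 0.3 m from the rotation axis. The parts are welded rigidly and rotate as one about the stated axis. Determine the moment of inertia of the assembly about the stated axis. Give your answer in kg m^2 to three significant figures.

4.91

Thin ring: I_cm = MR² = (3.08)(0.465)² = 0.66597 kg m^2; centre at d = 0.598 m, so I = I_cm + Md² gives I = 0.66597 + (3.08)(0.598)² = 1.7674 kg m^2.
Thin ring: I_cm = MR² = (2.86)(0.253)² = 0.18307 kg m^2; centre at d = 0.915 m, so I = I_cm + Md² gives I = 0.18307 + (2.86)(0.915)² = 2.5775 kg m^2.
Spherical shell: I_cm = (2/3)MR² = (2/3)(4.2)(0.261)² = 0.19074 kg m^2; centre at d = 0.3 m, so I = I_cm + Md² gives I = 0.19074 + (4.2)(0.3)² = 0.56874 kg m^2.
Total I = 1.7674 + 2.5775 + 0.56874 = 4.9137 kg m^2.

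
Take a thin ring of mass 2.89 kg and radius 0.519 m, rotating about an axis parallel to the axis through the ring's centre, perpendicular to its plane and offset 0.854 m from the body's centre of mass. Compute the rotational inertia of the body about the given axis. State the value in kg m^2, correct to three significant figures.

I_cm = MR² = (2.89)(0.519)² = 0.77845 kg m^2; centre at d = 0.854 m, so I = I_cm + Md² gives I = 0.77845 + (2.89)(0.854)² = 2.8862 kg m^2.

2.89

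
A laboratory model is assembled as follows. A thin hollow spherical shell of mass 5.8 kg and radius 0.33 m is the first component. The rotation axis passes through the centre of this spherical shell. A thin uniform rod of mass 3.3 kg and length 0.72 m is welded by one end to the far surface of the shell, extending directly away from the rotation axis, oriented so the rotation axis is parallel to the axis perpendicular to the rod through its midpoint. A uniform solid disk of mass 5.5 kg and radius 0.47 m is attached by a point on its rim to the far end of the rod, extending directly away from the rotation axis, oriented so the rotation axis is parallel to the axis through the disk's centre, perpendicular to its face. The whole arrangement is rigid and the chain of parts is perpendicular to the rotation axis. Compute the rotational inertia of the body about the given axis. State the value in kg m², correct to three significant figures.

Spherical shell: I_cm = (2/3)MR² = (2/3)(5.8)(0.33)² = 0.42108 kg m²; axis through the centre, so I = 0.42108 kg m².
Thin rod: I_cm = (1/12)ML² = (1/12)(3.3)(0.72)² = 0.14256 kg m²; centre at d = 0.33 + 0.36 = 0.69 m, so I = I_cm + Md² gives I = 0.14256 + (3.3)(0.69)² = 1.7137 kg m².
Solid disk: I_cm = (1/2)MR² = (1/2)(5.5)(0.47)² = 0.60747 kg m²; centre at d = 0.33 + 0.36 + 0.36 + 0.47 = 1.52 m, so I = I_cm + Md² gives I = 0.60747 + (5.5)(1.52)² = 13.315 kg m².
Total I = 0.42108 + 1.7137 + 13.315 = 15.449 kg m².

15.4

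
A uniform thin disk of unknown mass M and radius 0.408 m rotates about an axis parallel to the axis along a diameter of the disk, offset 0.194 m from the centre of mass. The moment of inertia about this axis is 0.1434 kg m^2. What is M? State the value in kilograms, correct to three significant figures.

I = I_cm + Md² = (1/4)MR² + Md² = M·[0.25·(0.408)² + (0.194)²] = M·0.079252.
So M = 0.1434 / 0.079252 = 1.8094 kg.

1.81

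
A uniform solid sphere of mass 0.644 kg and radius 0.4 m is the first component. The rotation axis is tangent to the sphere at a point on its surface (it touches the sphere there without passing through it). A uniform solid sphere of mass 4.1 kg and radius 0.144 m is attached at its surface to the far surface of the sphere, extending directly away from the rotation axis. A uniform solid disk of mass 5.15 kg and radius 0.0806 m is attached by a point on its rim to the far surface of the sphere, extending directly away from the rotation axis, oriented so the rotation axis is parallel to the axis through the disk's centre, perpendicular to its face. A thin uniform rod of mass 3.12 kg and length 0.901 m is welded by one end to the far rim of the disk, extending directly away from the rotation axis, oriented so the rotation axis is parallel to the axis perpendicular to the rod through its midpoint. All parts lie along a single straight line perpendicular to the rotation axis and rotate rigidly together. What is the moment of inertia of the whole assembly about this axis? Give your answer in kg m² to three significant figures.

Solid sphere: I_cm = (2/5)MR² = (2/5)(0.644)(0.4)² = 0.041216 kg m²; centre at d = 0.4 m, so the parallel axis theorem gives I = 0.041216 + (0.644)(0.4)² = 0.14426 kg m².
Solid sphere: I_cm = (2/5)MR² = (2/5)(4.1)(0.144)² = 0.034007 kg m²; centre at d = 0.4 + 0.4 + 0.144 = 0.944 m, so the parallel axis theorem gives I = 0.034007 + (4.1)(0.944)² = 3.6877 kg m².
Solid disk: I_cm = (1/2)MR² = (1/2)(5.15)(0.0806)² = 0.016728 kg m²; centre at d = 0.4 + 0.4 + 0.144 + 0.144 + 0.0806 = 1.1686 m, so the parallel axis theorem gives I = 0.016728 + (5.15)(1.1686)² = 7.0497 kg m².
Thin rod: I_cm = (1/12)ML² = (1/12)(3.12)(0.901)² = 0.21107 kg m²; centre at d = 0.4 + 0.4 + 0.144 + 0.144 + 0.0806 + 0.0806 + 0.4505 = 1.6997 m, so the parallel axis theorem gives I = 0.21107 + (3.12)(1.6997)² = 9.2247 kg m².
Total I = 0.14426 + 3.6877 + 7.0497 + 9.2247 = 20.106 kg m².

20.1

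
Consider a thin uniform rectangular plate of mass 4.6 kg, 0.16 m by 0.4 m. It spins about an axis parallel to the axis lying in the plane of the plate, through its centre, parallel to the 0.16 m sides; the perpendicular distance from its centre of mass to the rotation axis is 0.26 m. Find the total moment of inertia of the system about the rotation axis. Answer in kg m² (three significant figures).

I_cm = (1/12)Mb² = (1/12)(4.6)(0.4)² = 0.061333 kg m²; centre at d = 0.26 m, so the parallel axis theorem gives I = 0.061333 + (4.6)(0.26)² = 0.37229 kg m².

0.372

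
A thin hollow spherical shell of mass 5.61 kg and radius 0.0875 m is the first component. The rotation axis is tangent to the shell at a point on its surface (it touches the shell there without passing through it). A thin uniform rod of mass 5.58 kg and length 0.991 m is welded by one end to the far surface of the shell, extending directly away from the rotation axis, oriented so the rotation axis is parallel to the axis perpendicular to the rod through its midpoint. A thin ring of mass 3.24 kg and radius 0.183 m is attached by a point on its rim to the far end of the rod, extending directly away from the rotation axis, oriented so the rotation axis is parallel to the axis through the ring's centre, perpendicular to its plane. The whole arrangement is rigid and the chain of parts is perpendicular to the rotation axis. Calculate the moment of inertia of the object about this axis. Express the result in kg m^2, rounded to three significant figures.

Spherical shell: I_cm = (2/3)MR² = (2/3)(5.61)(0.0875)² = 0.028634 kg m^2; centre at d = 0.0875 m, so I = I_cm + Md² gives I = 0.028634 + (5.61)(0.0875)² = 0.071586 kg m^2.
Thin rod: I_cm = (1/12)ML² = (1/12)(5.58)(0.991)² = 0.45667 kg m^2; centre at d = 0.0875 + 0.0875 + 0.4955 = 0.6705 m, so I = I_cm + Md² gives I = 0.45667 + (5.58)(0.6705)² = 2.9653 kg m^2.
Thin ring: I_cm = MR² = (3.24)(0.183)² = 0.1085 kg m^2; centre at d = 0.0875 + 0.0875 + 0.4955 + 0.4955 + 0.183 = 1.349 m, so I = I_cm + Md² gives I = 0.1085 + (3.24)(1.349)² = 6.0047 kg m^2.
Total I = 0.071586 + 2.9653 + 6.0047 = 9.0415 kg m^2.

9.04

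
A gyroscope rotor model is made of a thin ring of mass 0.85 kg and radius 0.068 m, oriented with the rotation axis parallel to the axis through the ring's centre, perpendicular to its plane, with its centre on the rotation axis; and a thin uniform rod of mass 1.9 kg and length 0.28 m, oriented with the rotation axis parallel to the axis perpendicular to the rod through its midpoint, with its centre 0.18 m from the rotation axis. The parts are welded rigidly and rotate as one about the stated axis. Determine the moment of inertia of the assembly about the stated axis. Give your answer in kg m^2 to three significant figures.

0.0779

Thin ring: I_cm = MR² = (0.85)(0.068)² = 0.0039304 kg m^2; axis through the centre, so I = 0.0039304 kg m^2.
Thin rod: I_cm = (1/12)ML² = (1/12)(1.9)(0.28)² = 0.012413 kg m^2; centre at d = 0.18 m, so I = I_cm + Md² gives I = 0.012413 + (1.9)(0.18)² = 0.073973 kg m^2.
Total I = 0.0039304 + 0.073973 = 0.077904 kg m^2.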